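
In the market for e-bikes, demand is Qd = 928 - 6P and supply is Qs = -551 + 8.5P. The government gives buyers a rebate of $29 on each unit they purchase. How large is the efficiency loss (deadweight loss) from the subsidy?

Deadweight loss = $1479

Pre-subsidy: 928 - 6P = -551 + 8.5P gives P* = 102, Q* = 316.
With the rebate, buyers effectively pay Pb = Ps − 29, where Ps is the price sellers receive.
Demand in terms of Ps becomes Qd = 928 − 6(Ps − 29) = 1102 - 6Ps. Setting this equal to supply: 1102 - 6Ps = -551 + 8.5Ps, so Ps = 114.
Buyers pay Pb = 114 − 29 = 85; Q' = -551 + 8.5·114 = 418.
The subsidy expands output by 418 − 316 = 102 past the efficient level; on those units the gap between marginal cost and willingness to pay runs from 0 up to 29.
DWL = ½ × 29 × 102 = 1479.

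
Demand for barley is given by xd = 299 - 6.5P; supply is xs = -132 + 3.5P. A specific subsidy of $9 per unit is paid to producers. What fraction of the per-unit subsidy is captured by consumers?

Pre-subsidy: 299 - 6.5P = -132 + 3.5P gives P* = 43.1, x* = 18.85.
With the subsidy, sellers receive Ps = Pb + 9 for each unit, where Pb is the price buyers pay.
Supply in terms of Pb becomes xs = -132 + 3.5(Pb + 9) = -100.5 + 3.5Pb. Setting this equal to demand: 299 - 6.5Pb = -100.5 + 3.5Pb, so Pb = 39.95.
Sellers receive Ps = 39.95 + 9 = 48.95; x' = 299 − 6.5·39.95 = 39.325.
Buyers' price falls by P* − Pb = 43.1 − 39.95 = 3.15; sellers' price rises by Ps − P* = 48.95 − 43.1 = 5.85.
So consumers capture 3.15/9 = 0.35 of each unit of subsidy.

Consumer share = 0.35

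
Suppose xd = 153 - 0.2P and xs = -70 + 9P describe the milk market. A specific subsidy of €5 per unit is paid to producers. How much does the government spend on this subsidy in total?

Pre-subsidy: 153 - 0.2P = -70 + 9P gives P* = 1115/46, x* = 6815/46.
With the subsidy, sellers receive Ps = Pb + 5 for each unit, where Pb is the price buyers pay.
Supply in terms of Pb becomes xs = -70 + 9(Pb + 5) = -25 + 9Pb. Setting this equal to demand: 153 - 0.2Pb = -25 + 9Pb, so Pb = 445/23.
Sellers receive Ps = 445/23 + 5 = 560/23; x' = 153 − 0.2·(445/23) = 3430/23.
Government outlay = subsidy × quantity = 5 × 3430/23 = 17150/23.

Government cost = 17150/23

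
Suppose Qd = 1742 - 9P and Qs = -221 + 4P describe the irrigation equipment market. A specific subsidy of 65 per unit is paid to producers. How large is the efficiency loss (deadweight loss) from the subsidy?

Pre-subsidy: 1742 - 9P = -221 + 4P gives P* = 151, Q* = 383.
With the subsidy, sellers receive Ps = Pb + 65 for each unit, where Pb is the price buyers pay.
Supply in terms of Pb becomes Qs = -221 + 4(Pb + 65) = 39 + 4Pb. Setting this equal to demand: 1742 - 9Pb = 39 + 4Pb, so Pb = 131.
Sellers receive Ps = 131 + 65 = 196; Q' = 1742 − 9·131 = 563.
The subsidy expands output by 563 − 383 = 180 past the efficient level; on those units the gap between marginal cost and willingness to pay runs from 0 up to 65.
DWL = ½ × 65 × 180 = 5850.

Deadweight loss = 5850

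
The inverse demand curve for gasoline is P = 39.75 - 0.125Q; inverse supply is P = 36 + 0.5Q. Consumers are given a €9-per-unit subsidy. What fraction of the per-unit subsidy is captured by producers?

Pre-subsidy: 39.75 - 0.125Q = 36 + 0.5Q gives Q* = 6 and P* = 39.
With the rebate, buyers effectively pay Pb = Ps − 9, where Ps is the price sellers receive.
On the curves, Pb = 39.75 - 0.125Q and Ps = 36 + 0.5Q; the wedge Ps − Pb = 9 gives 36 + 0.5Q − (39.75 - 0.125Q) = 9, so Q' = 20.4.
Then Pb = 39.75 − 0.125·20.4 = 37.2 and Ps = 36 + 0.5·20.4 = 46.2.
Buyers' price falls by P* − Pb = 39 − 37.2 = 1.8; sellers' price rises by Ps − P* = 46.2 − 39 = 7.2.
So producers capture 7.2/9 = 0.8 of each unit of subsidy.

Producer share = 0.8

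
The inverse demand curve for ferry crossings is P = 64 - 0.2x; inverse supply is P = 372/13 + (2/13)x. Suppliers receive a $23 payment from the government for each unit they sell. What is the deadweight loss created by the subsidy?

Pre-subsidy: 64 - 0.2x = 372/13 + (2/13)x gives x* = 100 and P* = 44.
With the subsidy, sellers receive Ps = Pb + 23 for each unit, where Pb is the price buyers pay.
On the curves, Pb = 64 - 0.2x and Ps = 372/13 + (2/13)x; the wedge Ps − Pb = 23 gives 372/13 + (2/13)x − (64 - 0.2x) = 23, so x' = 165.
Then Pb = 64 − 0.2·165 = 31 and Ps = 372/13 + (2/13)·165 = 54.
The subsidy expands output by 165 − 100 = 65 past the efficient level; on those units the gap between marginal cost and willingness to pay runs from 0 up to 23.
DWL = ½ × 23 × 65 = 747.5.

Deadweight loss = $747.5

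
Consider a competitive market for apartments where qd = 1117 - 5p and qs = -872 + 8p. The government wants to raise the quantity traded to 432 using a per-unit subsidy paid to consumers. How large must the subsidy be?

Required subsidy s = 26 per unit

At q = 432, invert demand for the buyer price: pb = (1117 − 432)/5 = 137; invert supply for the seller price: ps = (432 − (-872))/8 = 163.
The subsidy must fill the gap: s = ps − pb = 163 − 137 = 26.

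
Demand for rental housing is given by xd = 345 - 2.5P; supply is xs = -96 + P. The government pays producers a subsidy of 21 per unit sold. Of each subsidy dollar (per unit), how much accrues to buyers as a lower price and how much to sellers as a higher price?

Buyers gain 6 per unit; sellers gain 15 per unit

Pre-subsidy: 345 - 2.5P = -96 + P gives P* = 126, x* = 30.
With the subsidy, sellers receive Ps = Pb + 21 for each unit, where Pb is the price buyers pay.
Supply in terms of Pb becomes xs = -96 + 1(Pb + 21) = -75 + Pb. Setting this equal to demand: 345 - 2.5Pb = -75 + Pb, so Pb = 120.
Sellers receive Ps = 120 + 21 = 141; x' = 345 − 2.5·120 = 45.
Buyers' price falls by P* − Pb = 126 − 120 = 6; sellers' price rises by Ps − P* = 141 − 126 = 15.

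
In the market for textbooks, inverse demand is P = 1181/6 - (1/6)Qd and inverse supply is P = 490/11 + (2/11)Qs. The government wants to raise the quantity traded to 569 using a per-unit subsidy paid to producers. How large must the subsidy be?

At Q = 569, from the demand curve buyers pay Pb = 1181/6 − (1/6)·569 = 102; from the supply curve sellers need Ps = 490/11 + (2/11)·569 = 148.
The subsidy must fill the gap: s = Ps − Pb = 148 − 102 = 46.

Required subsidy s = 46 per unit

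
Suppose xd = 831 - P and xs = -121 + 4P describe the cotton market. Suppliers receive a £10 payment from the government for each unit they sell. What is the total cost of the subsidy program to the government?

Pre-subsidy: 831 - P = -121 + 4P gives P* = 190.4, x* = 640.6.
With the subsidy, sellers receive Ps = Pb + 10 for each unit, where Pb is the price buyers pay.
Supply in terms of Pb becomes xs = -121 + 4(Pb + 10) = -81 + 4Pb. Setting this equal to demand: 831 - Pb = -81 + 4Pb, so Pb = 182.4.
Sellers receive Ps = 182.4 + 10 = 192.4; x' = 831 − 1·182.4 = 648.6.
Government outlay = subsidy × quantity = 10 × 648.6 = 6486.

Government cost = £6486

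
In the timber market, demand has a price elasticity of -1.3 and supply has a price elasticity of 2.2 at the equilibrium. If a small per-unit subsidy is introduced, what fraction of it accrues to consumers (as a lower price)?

Consumer share = 22/35

For a small subsidy around the equilibrium, the benefit split depends on the relative slopes, which at a point are proportional to the elasticities.
Buyer share = εs/(εs + |εd|) = 2.2/(2.2 + 1.3) = 22/35; seller share = |εd|/(εs + |εd|) = 13/35.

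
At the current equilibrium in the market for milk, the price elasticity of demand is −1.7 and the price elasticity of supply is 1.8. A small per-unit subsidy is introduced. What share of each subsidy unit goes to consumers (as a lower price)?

Consumer share = 18/35

For a small subsidy around the equilibrium, the benefit split depends on the relative slopes, which at a point are proportional to the elasticities.
Buyer share = εs/(εs + |εd|) = 1.8/(1.8 + 1.7) = 18/35; seller share = |εd|/(εs + |εd|) = 17/35.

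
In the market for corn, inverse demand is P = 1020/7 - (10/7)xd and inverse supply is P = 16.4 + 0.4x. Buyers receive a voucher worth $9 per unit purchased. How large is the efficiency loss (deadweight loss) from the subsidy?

Pre-subsidy: 1020/7 - (10/7)x = 16.4 + 0.4x gives x* = 70.71875 and P* = 44.6875.
With the rebate, buyers effectively pay Pb = Ps − 9, where Ps is the price sellers receive.
On the curves, Pb = 1020/7 - (10/7)x and Ps = 16.4 + 0.4x; the wedge Ps − Pb = 9 gives 16.4 + 0.4x − (1020/7 - (10/7)x) = 9, so x' = 75.640625.
Then Pb = 1020/7 − (10/7)·75.640625 = 37.65625 and Ps = 16.4 + 0.4·75.640625 = 46.65625.
The subsidy expands output by 75.640625 − 70.71875 = 4.921875 past the efficient level; on those units the gap between marginal cost and willingness to pay runs from 0 up to 9.
DWL = ½ × 9 × 4.921875 = 22.1484375.

Deadweight loss = $22.1484375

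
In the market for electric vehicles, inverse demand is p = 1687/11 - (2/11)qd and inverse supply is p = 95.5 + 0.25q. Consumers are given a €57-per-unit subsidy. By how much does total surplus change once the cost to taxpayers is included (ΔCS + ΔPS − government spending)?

Net change in total surplus = -€3762

Pre-subsidy: 1687/11 - (2/11)q = 95.5 + 0.25q gives q* = 134 and p* = 129.
With the rebate, buyers effectively pay pb = ps − 57, where ps is the price sellers receive.
On the curves, pb = 1687/11 - (2/11)q and ps = 95.5 + 0.25q; the wedge ps − pb = 57 gives 95.5 + 0.25q − (1687/11 - (2/11)q) = 57, so q' = 266.
Then pb = 1687/11 − (2/11)·266 = 105 and ps = 95.5 + 0.25·266 = 162.
ΔCS = ½(134 + 266)(129 − 105) = 4800; ΔPS = ½(134 + 266)(162 − 129) = 6600.
Government spending = 57 × 266 = 15162.
Net change = 4800 + 6600 − 15162 = -3762. The loss equals the DWL triangle ½·57·132.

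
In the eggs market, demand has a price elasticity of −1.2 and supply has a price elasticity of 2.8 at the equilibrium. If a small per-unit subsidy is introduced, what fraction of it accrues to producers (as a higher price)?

For a small subsidy around the equilibrium, the benefit split depends on the relative slopes, which at a point are proportional to the elasticities.
Buyer share = εs/(εs + |εd|) = 2.8/(2.8 + 1.2) = 0.7; seller share = |εd|/(εs + |εd|) = 0.3.
So producers capture 0.3 of the subsidy.

Producer share = 0.3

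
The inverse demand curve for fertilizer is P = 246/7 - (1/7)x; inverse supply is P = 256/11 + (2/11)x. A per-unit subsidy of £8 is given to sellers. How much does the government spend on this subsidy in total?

Government cost = £489.6

Pre-subsidy: 246/7 - (1/7)x = 256/11 + (2/11)x gives x* = 36.56 and P* = 29.92.
With the subsidy, sellers receive Ps = Pb + 8 for each unit, where Pb is the price buyers pay.
On the curves, Pb = 246/7 - (1/7)x and Ps = 256/11 + (2/11)x; the wedge Ps − Pb = 8 gives 256/11 + (2/11)x − (246/7 - (1/7)x) = 8, so x' = 61.2.
Then Pb = 246/7 − (1/7)·61.2 = 26.4 and Ps = 256/11 + (2/11)·61.2 = 34.4.
Government outlay = subsidy × quantity = 8 × 61.2 = 489.6.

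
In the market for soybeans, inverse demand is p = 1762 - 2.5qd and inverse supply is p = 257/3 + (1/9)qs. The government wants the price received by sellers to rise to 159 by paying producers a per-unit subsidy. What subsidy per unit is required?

Required subsidy s = 47 per unit

At a seller price of 159, quantity supplied is -771 + 9·159 = 660.
Buyers absorb 660 only when they pay pb = 1762 − 2.5·660 = 112.
s = ps − pb = 159 − 112 = 47.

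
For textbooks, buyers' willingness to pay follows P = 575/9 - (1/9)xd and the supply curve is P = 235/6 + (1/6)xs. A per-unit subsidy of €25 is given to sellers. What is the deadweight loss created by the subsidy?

Pre-subsidy: 575/9 - (1/9)x = 235/6 + (1/6)x gives x* = 89 and P* = 54.
With the subsidy, sellers receive Ps = Pb + 25 for each unit, where Pb is the price buyers pay.
On the curves, Pb = 575/9 - (1/9)x and Ps = 235/6 + (1/6)x; the wedge Ps − Pb = 25 gives 235/6 + (1/6)x − (575/9 - (1/9)x) = 25, so x' = 179.
Then Pb = 575/9 − (1/9)·179 = 44 and Ps = 235/6 + (1/6)·179 = 69.
The subsidy expands output by 179 − 89 = 90 past the efficient level; on those units the gap between marginal cost and willingness to pay runs from 0 up to 25.
DWL = ½ × 25 × 90 = 1125.

Deadweight loss = €1125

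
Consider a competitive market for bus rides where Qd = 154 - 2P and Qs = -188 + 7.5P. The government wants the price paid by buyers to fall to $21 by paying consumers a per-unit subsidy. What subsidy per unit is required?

At a buyer price of 21, quantity demanded is 154 − 2·21 = 112.
Sellers supply 112 only when they receive Ps with -188 + 7.5·Ps = 112, i.e. Ps = 40.
s = Ps − Pb = 40 − 21 = 19.

Required subsidy s = $19 per unit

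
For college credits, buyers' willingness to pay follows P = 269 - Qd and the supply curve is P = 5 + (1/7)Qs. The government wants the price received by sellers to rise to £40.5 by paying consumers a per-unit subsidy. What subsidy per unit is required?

Required subsidy s = £20 per unit

At a seller price of 40.5, quantity supplied is -35 + 7·40.5 = 248.5.
Buyers absorb 248.5 only when they pay Pb = 269 − 1·248.5 = 20.5.
s = Ps − Pb = 40.5 − 20.5 = 20.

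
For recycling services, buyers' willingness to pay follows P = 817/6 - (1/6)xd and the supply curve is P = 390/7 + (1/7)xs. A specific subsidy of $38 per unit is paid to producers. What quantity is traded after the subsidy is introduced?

x' = 4975/13

Pre-subsidy: 817/6 - (1/6)x = 390/7 + (1/7)x gives x* = 3379/13 and P* = 1207/13.
With the subsidy, sellers receive Ps = Pb + 38 for each unit, where Pb is the price buyers pay.
On the curves, Pb = 817/6 - (1/6)x and Ps = 390/7 + (1/7)x; the wedge Ps − Pb = 38 gives 390/7 + (1/7)x − (817/6 - (1/6)x) = 38, so x' = 4975/13.
Then Pb = 817/6 − (1/6)·(4975/13) = 941/13 and Ps = 390/7 + (1/7)·(4975/13) = 1435/13.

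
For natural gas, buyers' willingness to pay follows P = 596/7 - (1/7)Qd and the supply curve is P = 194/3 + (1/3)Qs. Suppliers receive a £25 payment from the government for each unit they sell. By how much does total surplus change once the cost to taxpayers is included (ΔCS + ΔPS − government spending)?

Pre-subsidy: 596/7 - (1/7)Q = 194/3 + (1/3)Q gives Q* = 43 and P* = 79.
With the subsidy, sellers receive Ps = Pb + 25 for each unit, where Pb is the price buyers pay.
On the curves, Pb = 596/7 - (1/7)Q and Ps = 194/3 + (1/3)Q; the wedge Ps − Pb = 25 gives 194/3 + (1/3)Q − (596/7 - (1/7)Q) = 25, so Q' = 95.5.
Then Pb = 596/7 − (1/7)·95.5 = 71.5 and Ps = 194/3 + (1/3)·95.5 = 96.5.
ΔCS = ½(43 + 95.5)(79 − 71.5) = 519.375; ΔPS = ½(43 + 95.5)(96.5 − 79) = 1211.875.
Government spending = 25 × 95.5 = 2387.5.
Net change = 519.375 + 1211.875 − 2387.5 = -656.25. The loss equals the DWL triangle ½·25·52.5.

Net change in total surplus = -£656.25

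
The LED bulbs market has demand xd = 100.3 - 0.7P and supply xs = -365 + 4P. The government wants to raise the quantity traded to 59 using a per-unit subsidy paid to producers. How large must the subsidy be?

At x = 59, invert demand for the buyer price: Pb = (100.3 − 59)/0.7 = 59; invert supply for the seller price: Ps = (59 − (-365))/4 = 106.
The subsidy must fill the gap: s = Ps − Pb = 106 − 59 = 47.

Required subsidy s = 47 per unit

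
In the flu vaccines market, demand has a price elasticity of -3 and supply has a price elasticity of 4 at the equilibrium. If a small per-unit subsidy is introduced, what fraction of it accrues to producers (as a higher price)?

For a small subsidy around the equilibrium, the benefit split depends on the relative slopes, which at a point are proportional to the elasticities.
Buyer share = εs/(εs + |εd|) = 4/(4 + 3) = 4/7; seller share = |εd|/(εs + |εd|) = 3/7.
So producers capture 3/7 of the subsidy.

Producer share = 3/7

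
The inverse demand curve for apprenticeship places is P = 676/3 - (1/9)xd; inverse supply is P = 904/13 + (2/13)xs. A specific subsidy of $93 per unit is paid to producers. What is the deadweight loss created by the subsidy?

Deadweight loss = $16321.5

Pre-subsidy: 676/3 - (1/9)x = 904/13 + (2/13)x gives x* = 588 and P* = 160.
With the subsidy, sellers receive Ps = Pb + 93 for each unit, where Pb is the price buyers pay.
On the curves, Pb = 676/3 - (1/9)x and Ps = 904/13 + (2/13)x; the wedge Ps − Pb = 93 gives 904/13 + (2/13)x − (676/3 - (1/9)x) = 93, so x' = 939.
Then Pb = 676/3 − (1/9)·939 = 121 and Ps = 904/13 + (2/13)·939 = 214.
The subsidy expands output by 939 − 588 = 351 past the efficient level; on those units the gap between marginal cost and willingness to pay runs from 0 up to 93.
DWL = ½ × 93 × 351 = 16321.5.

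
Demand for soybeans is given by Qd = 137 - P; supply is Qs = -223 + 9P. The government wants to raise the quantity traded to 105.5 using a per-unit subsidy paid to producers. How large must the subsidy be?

At Q = 105.5, invert demand for the buyer price: Pb = (137 − 105.5)/1 = 31.5; invert supply for the seller price: Ps = (105.5 − (-223))/9 = 36.5.
The subsidy must fill the gap: s = Ps − Pb = 36.5 − 31.5 = 5.

Required subsidy s = 5 per unit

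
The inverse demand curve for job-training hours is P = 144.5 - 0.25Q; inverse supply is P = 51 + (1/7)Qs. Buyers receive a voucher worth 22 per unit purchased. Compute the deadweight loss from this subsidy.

Pre-subsidy: 144.5 - 0.25Q = 51 + (1/7)Q gives Q* = 238 and P* = 85.
With the rebate, buyers effectively pay Pb = Ps − 22, where Ps is the price sellers receive.
On the curves, Pb = 144.5 - 0.25Q and Ps = 51 + (1/7)Q; the wedge Ps − Pb = 22 gives 51 + (1/7)Q − (144.5 - 0.25Q) = 22, so Q' = 294.
Then Pb = 144.5 − 0.25·294 = 71 and Ps = 51 + (1/7)·294 = 93.
The subsidy expands output by 294 − 238 = 56 past the efficient level; on those units the gap between marginal cost and willingness to pay runs from 0 up to 22.
DWL = ½ × 22 × 56 = 616.

Deadweight loss = 616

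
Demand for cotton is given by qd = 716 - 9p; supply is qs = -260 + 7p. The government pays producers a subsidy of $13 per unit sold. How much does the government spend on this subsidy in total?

Pre-subsidy: 716 - 9p = -260 + 7p gives p* = 61, q* = 167.
With the subsidy, sellers receive ps = pb + 13 for each unit, where pb is the price buyers pay.
Supply in terms of pb becomes qs = -260 + 7(pb + 13) = -169 + 7pb. Setting this equal to demand: 716 - 9pb = -169 + 7pb, so pb = 55.3125.
Sellers receive ps = 55.3125 + 13 = 68.3125; q' = 716 − 9·55.3125 = 218.1875.
Government outlay = subsidy × quantity = 13 × 218.1875 = 2836.4375.

Government cost = $2836.4375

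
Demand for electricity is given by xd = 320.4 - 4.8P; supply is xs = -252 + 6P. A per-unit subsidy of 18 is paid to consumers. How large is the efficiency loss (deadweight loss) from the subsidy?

Pre-subsidy: 320.4 - 4.8P = -252 + 6P gives P* = 53, x* = 66.
With the rebate, buyers effectively pay Pb = Ps − 18, where Ps is the price sellers receive.
Demand in terms of Ps becomes xd = 320.4 − 4.8(Ps − 18) = 406.8 - 4.8Ps. Setting this equal to supply: 406.8 - 4.8Ps = -252 + 6Ps, so Ps = 61.
Buyers pay Pb = 61 − 18 = 43; x' = -252 + 6·61 = 114.
The subsidy expands output by 114 − 66 = 48 past the efficient level; on those units the gap between marginal cost and willingness to pay runs from 0 up to 18.
DWL = ½ × 18 × 48 = 432.

Deadweight loss = 432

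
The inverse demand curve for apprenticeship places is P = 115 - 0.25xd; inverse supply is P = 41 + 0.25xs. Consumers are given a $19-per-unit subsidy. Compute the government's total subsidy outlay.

Government cost = $3534

Pre-subsidy: 115 - 0.25x = 41 + 0.25x gives x* = 148 and P* = 78.
With the rebate, buyers effectively pay Pb = Ps − 19, where Ps is the price sellers receive.
On the curves, Pb = 115 - 0.25x and Ps = 41 + 0.25x; the wedge Ps − Pb = 19 gives 41 + 0.25x − (115 - 0.25x) = 19, so x' = 186.
Then Pb = 115 − 0.25·186 = 68.5 and Ps = 41 + 0.25·186 = 87.5.
Government outlay = subsidy × quantity = 19 × 186 = 3534.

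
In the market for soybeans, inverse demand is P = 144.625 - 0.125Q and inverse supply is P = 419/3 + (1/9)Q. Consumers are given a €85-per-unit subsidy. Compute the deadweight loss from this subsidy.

Pre-subsidy: 144.625 - 0.125Q = 419/3 + (1/9)Q gives Q* = 21 and P* = 142.
With the rebate, buyers effectively pay Pb = Ps − 85, where Ps is the price sellers receive.
On the curves, Pb = 144.625 - 0.125Q and Ps = 419/3 + (1/9)Q; the wedge Ps − Pb = 85 gives 419/3 + (1/9)Q − (144.625 - 0.125Q) = 85, so Q' = 381.
Then Pb = 144.625 − 0.125·381 = 97 and Ps = 419/3 + (1/9)·381 = 182.
The subsidy expands output by 381 − 21 = 360 past the efficient level; on those units the gap between marginal cost and willingness to pay runs from 0 up to 85.
DWL = ½ × 85 × 360 = 15300.

Deadweight loss = €15300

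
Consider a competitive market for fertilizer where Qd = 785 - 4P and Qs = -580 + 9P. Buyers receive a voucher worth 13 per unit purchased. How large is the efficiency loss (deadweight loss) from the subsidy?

Deadweight loss = 234

Pre-subsidy: 785 - 4P = -580 + 9P gives P* = 105, Q* = 365.
With the rebate, buyers effectively pay Pb = Ps − 13, where Ps is the price sellers receive.
Demand in terms of Ps becomes Qd = 785 − 4(Ps − 13) = 837 - 4Ps. Setting this equal to supply: 837 - 4Ps = -580 + 9Ps, so Ps = 109.
Buyers pay Pb = 109 − 13 = 96; Q' = -580 + 9·109 = 401.
The subsidy expands output by 401 − 365 = 36 past the efficient level; on those units the gap between marginal cost and willingness to pay runs from 0 up to 13.
DWL = ½ × 13 × 36 = 234.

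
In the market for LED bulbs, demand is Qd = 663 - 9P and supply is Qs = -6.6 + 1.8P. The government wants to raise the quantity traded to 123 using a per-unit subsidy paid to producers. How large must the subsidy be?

Required subsidy s = 12 per unit

At Q = 123, invert demand for the buyer price: Pb = (663 − 123)/9 = 60; invert supply for the seller price: Ps = (123 − (-6.6))/1.8 = 72.
The subsidy must fill the gap: s = Ps − Pb = 72 − 60 = 12.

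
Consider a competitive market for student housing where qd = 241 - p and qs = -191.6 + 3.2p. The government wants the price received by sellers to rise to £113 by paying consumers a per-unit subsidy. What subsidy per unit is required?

At a seller price of 113, quantity supplied is -191.6 + 3.2·113 = 170.
Buyers absorb 170 only when they pay pb with 241 − 1·pb = 170, i.e. pb = 71.
s = ps − pb = 113 − 71 = 42.

Required subsidy s = £42 per unit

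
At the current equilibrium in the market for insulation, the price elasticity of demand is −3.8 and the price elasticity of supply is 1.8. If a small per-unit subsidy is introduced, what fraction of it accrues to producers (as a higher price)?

Producer share = 19/28

For a small subsidy around the equilibrium, the benefit split depends on the relative slopes, which at a point are proportional to the elasticities.
Buyer share = εs/(εs + |εd|) = 1.8/(1.8 + 3.8) = 9/28; seller share = |εd|/(εs + |εd|) = 19/28.
So producers capture 19/28 of the subsidy.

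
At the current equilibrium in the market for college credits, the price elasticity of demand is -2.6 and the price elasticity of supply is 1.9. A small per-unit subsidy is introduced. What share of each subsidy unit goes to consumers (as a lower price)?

Consumer share = 19/45

For a small subsidy around the equilibrium, the benefit split depends on the relative slopes, which at a point are proportional to the elasticities.
Buyer share = εs/(εs + |εd|) = 1.9/(1.9 + 2.6) = 19/45; seller share = |εd|/(εs + |εd|) = 26/45.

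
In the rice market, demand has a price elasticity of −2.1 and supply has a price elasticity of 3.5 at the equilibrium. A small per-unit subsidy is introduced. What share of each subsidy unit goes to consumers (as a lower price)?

Consumer share = 0.625

For a small subsidy around the equilibrium, the benefit split depends on the relative slopes, which at a point are proportional to the elasticities.
Buyer share = εs/(εs + |εd|) = 3.5/(3.5 + 2.1) = 0.625; seller share = |εd|/(εs + |εd|) = 0.375.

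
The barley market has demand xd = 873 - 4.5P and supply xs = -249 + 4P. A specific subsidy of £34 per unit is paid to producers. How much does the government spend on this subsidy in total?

Pre-subsidy: 873 - 4.5P = -249 + 4P gives P* = 132, x* = 279.
With the subsidy, sellers receive Ps = Pb + 34 for each unit, where Pb is the price buyers pay.
Supply in terms of Pb becomes xs = -249 + 4(Pb + 34) = -113 + 4Pb. Setting this equal to demand: 873 - 4.5Pb = -113 + 4Pb, so Pb = 116.
Sellers receive Ps = 116 + 34 = 150; x' = 873 − 4.5·116 = 351.
Government outlay = subsidy × quantity = 34 × 351 = 11934.

Government cost = £11934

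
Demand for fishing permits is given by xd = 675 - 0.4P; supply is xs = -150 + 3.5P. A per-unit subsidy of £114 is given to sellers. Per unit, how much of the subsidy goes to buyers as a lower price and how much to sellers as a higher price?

Pre-subsidy: 675 - 0.4P = -150 + 3.5P gives P* = 2750/13, x* = 7675/13.
With the subsidy, sellers receive Ps = Pb + 114 for each unit, where Pb is the price buyers pay.
Supply in terms of Pb becomes xs = -150 + 3.5(Pb + 114) = 249 + 3.5Pb. Setting this equal to demand: 675 - 0.4Pb = 249 + 3.5Pb, so Pb = 1420/13.
Sellers receive Ps = 1420/13 + 114 = 2902/13; x' = 675 − 0.4·(1420/13) = 8207/13.
Buyers' price falls by P* − Pb = 2750/13 − 1420/13 = 1330/13; sellers' price rises by Ps − P* = 2902/13 − 2750/13 = 152/13.

Buyers gain 1330/13 per unit; sellers gain 152/13 per unit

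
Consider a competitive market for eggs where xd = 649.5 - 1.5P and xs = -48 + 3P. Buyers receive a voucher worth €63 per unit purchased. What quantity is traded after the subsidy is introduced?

x' = 480

Pre-subsidy: 649.5 - 1.5P = -48 + 3P gives P* = 155, x* = 417.
With the rebate, buyers effectively pay Pb = Ps − 63, where Ps is the price sellers receive.
Demand in terms of Ps becomes xd = 649.5 − 1.5(Ps − 63) = 744 - 1.5Ps. Setting this equal to supply: 744 - 1.5Ps = -48 + 3Ps, so Ps = 176.
Buyers pay Pb = 176 − 63 = 113; x' = -48 + 3·176 = 480.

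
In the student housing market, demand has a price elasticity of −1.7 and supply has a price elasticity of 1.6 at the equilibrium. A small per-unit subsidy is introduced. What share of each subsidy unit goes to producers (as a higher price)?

Producer share = 17/33

For a small subsidy around the equilibrium, the benefit split depends on the relative slopes, which at a point are proportional to the elasticities.
Buyer share = εs/(εs + |εd|) = 1.6/(1.6 + 1.7) = 16/33; seller share = |εd|/(εs + |εd|) = 17/33.
So producers capture 17/33 of the subsidy.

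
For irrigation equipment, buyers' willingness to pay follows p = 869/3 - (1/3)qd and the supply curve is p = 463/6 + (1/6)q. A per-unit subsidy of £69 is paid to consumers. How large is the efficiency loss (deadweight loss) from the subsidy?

Deadweight loss = £4761

Pre-subsidy: 869/3 - (1/3)q = 463/6 + (1/6)q gives q* = 425 and p* = 148.
With the rebate, buyers effectively pay pb = ps − 69, where ps is the price sellers receive.
On the curves, pb = 869/3 - (1/3)q and ps = 463/6 + (1/6)q; the wedge ps − pb = 69 gives 463/6 + (1/6)q − (869/3 - (1/3)q) = 69, so q' = 563.
Then pb = 869/3 − (1/3)·563 = 102 and ps = 463/6 + (1/6)·563 = 171.
The subsidy expands output by 563 − 425 = 138 past the efficient level; on those units the gap between marginal cost and willingness to pay runs from 0 up to 69.
DWL = ½ × 69 × 138 = 4761.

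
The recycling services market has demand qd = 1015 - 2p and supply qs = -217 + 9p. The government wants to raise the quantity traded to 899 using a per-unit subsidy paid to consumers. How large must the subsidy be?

At q = 899, invert demand for the buyer price: pb = (1015 − 899)/2 = 58; invert supply for the seller price: ps = (899 − (-217))/9 = 124.
The subsidy must fill the gap: s = ps − pb = 124 − 58 = 66.

Required subsidy s = 66 per unit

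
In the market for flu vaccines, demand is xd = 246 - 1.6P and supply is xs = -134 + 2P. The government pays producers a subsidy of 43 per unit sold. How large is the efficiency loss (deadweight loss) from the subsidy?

Deadweight loss = 7396/9

Pre-subsidy: 246 - 1.6P = -134 + 2P gives P* = 950/9, x* = 694/9.
With the subsidy, sellers receive Ps = Pb + 43 for each unit, where Pb is the price buyers pay.
Supply in terms of Pb becomes xs = -134 + 2(Pb + 43) = -48 + 2Pb. Setting this equal to demand: 246 - 1.6Pb = -48 + 2Pb, so Pb = 245/3.
Sellers receive Ps = 245/3 + 43 = 374/3; x' = 246 − 1.6·(245/3) = 346/3.
The subsidy expands output by 346/3 − 694/9 = 344/9 past the efficient level; on those units the gap between marginal cost and willingness to pay runs from 0 up to 43.
DWL = ½ × 43 × 344/9 = 7396/9.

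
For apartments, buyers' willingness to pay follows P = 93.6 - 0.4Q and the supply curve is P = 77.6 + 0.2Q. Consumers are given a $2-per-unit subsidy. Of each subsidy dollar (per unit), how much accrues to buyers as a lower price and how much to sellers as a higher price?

Pre-subsidy: 93.6 - 0.4Q = 77.6 + 0.2Q gives Q* = 80/3 and P* = 1244/15.
With the rebate, buyers effectively pay Pb = Ps − 2, where Ps is the price sellers receive.
On the curves, Pb = 93.6 - 0.4Q and Ps = 77.6 + 0.2Q; the wedge Ps − Pb = 2 gives 77.6 + 0.2Q − (93.6 - 0.4Q) = 2, so Q' = 30.
Then Pb = 93.6 − 0.4·30 = 81.6 and Ps = 77.6 + 0.2·30 = 83.6.
Buyers' price falls by P* − Pb = 1244/15 − 81.6 = 4/3; sellers' price rises by Ps − P* = 83.6 − 1244/15 = 2/3.

Buyers gain 4/3 per unit; sellers gain 2/3 per unit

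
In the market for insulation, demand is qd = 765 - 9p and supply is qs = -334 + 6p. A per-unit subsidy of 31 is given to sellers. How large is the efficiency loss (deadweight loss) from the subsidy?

Deadweight loss = 1729.8

Pre-subsidy: 765 - 9p = -334 + 6p gives p* = 1099/15, q* = 105.6.
With the subsidy, sellers receive ps = pb + 31 for each unit, where pb is the price buyers pay.
Supply in terms of pb becomes qs = -334 + 6(pb + 31) = -148 + 6pb. Setting this equal to demand: 765 - 9pb = -148 + 6pb, so pb = 913/15.
Sellers receive ps = 913/15 + 31 = 1378/15; q' = 765 − 9·(913/15) = 217.2.
The subsidy expands output by 217.2 − 105.6 = 111.6 past the efficient level; on those units the gap between marginal cost and willingness to pay runs from 0 up to 31.
DWL = ½ × 31 × 111.6 = 1729.8.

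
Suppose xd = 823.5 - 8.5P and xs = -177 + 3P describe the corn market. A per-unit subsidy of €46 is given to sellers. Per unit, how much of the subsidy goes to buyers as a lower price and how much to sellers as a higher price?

Buyers gain €12 per unit; sellers gain €34 per unit

Pre-subsidy: 823.5 - 8.5P = -177 + 3P gives P* = 87, x* = 84.
With the subsidy, sellers receive Ps = Pb + 46 for each unit, where Pb is the price buyers pay.
Supply in terms of Pb becomes xs = -177 + 3(Pb + 46) = -39 + 3Pb. Setting this equal to demand: 823.5 - 8.5Pb = -39 + 3Pb, so Pb = 75.
Sellers receive Ps = 75 + 46 = 121; x' = 823.5 − 8.5·75 = 186.
Buyers' price falls by P* − Pb = 87 − 75 = 12; sellers' price rises by Ps − P* = 121 − 87 = 34.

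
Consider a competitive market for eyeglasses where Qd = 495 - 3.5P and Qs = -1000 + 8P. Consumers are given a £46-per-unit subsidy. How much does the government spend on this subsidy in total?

Government cost = £6992

Pre-subsidy: 495 - 3.5P = -1000 + 8P gives P* = 130, Q* = 40.
With the rebate, buyers effectively pay Pb = Ps − 46, where Ps is the price sellers receive.
Demand in terms of Ps becomes Qd = 495 − 3.5(Ps − 46) = 656 - 3.5Ps. Setting this equal to supply: 656 - 3.5Ps = -1000 + 8Ps, so Ps = 144.
Buyers pay Pb = 144 − 46 = 98; Q' = -1000 + 8·144 = 152.
Government outlay = subsidy × quantity = 46 × 152 = 6992.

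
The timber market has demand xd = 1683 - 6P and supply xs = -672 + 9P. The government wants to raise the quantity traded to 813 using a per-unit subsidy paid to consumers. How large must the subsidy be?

Required subsidy s = 20 per unit

At x = 813, invert demand for the buyer price: Pb = (1683 − 813)/6 = 145; invert supply for the seller price: Ps = (813 − (-672))/9 = 165.
The subsidy must fill the gap: s = Ps − Pb = 165 − 145 = 20.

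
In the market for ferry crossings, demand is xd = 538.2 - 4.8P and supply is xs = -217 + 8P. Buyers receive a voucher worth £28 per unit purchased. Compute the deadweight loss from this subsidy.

Pre-subsidy: 538.2 - 4.8P = -217 + 8P gives P* = 59, x* = 255.
With the rebate, buyers effectively pay Pb = Ps − 28, where Ps is the price sellers receive.
Demand in terms of Ps becomes xd = 538.2 − 4.8(Ps − 28) = 672.6 - 4.8Ps. Setting this equal to supply: 672.6 - 4.8Ps = -217 + 8Ps, so Ps = 69.5.
Buyers pay Pb = 69.5 − 28 = 41.5; x' = -217 + 8·69.5 = 339.
The subsidy expands output by 339 − 255 = 84 past the efficient level; on those units the gap between marginal cost and willingness to pay runs from 0 up to 28.
DWL = ½ × 28 × 84 = 1176.

Deadweight loss = £1176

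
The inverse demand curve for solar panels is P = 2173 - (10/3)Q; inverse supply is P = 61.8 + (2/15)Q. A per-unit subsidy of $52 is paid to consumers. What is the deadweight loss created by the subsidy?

Pre-subsidy: 2173 - (10/3)Q = 61.8 + (2/15)Q gives Q* = 609 and P* = 143.
With the rebate, buyers effectively pay Pb = Ps − 52, where Ps is the price sellers receive.
On the curves, Pb = 2173 - (10/3)Q and Ps = 61.8 + (2/15)Q; the wedge Ps − Pb = 52 gives 61.8 + (2/15)Q − (2173 - (10/3)Q) = 52, so Q' = 624.
Then Pb = 2173 − (10/3)·624 = 93 and Ps = 61.8 + (2/15)·624 = 145.
The subsidy expands output by 624 − 609 = 15 past the efficient level; on those units the gap between marginal cost and willingness to pay runs from 0 up to 52.
DWL = ½ × 52 × 15 = 390.

Deadweight loss = $390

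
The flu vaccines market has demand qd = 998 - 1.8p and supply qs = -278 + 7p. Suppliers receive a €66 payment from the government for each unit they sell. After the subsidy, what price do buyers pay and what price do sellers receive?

Buyers pay €92.5; sellers receive €158.5

Pre-subsidy: 998 - 1.8p = -278 + 7p gives p* = 145, q* = 737.
With the subsidy, sellers receive ps = pb + 66 for each unit, where pb is the price buyers pay.
Supply in terms of pb becomes qs = -278 + 7(pb + 66) = 184 + 7pb. Setting this equal to demand: 998 - 1.8pb = 184 + 7pb, so pb = 92.5.
Sellers receive ps = 92.5 + 66 = 158.5; q' = 998 − 1.8·92.5 = 831.5.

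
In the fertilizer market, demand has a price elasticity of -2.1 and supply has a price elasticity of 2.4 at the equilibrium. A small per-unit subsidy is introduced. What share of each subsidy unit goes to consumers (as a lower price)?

For a small subsidy around the equilibrium, the benefit split depends on the relative slopes, which at a point are proportional to the elasticities.
Buyer share = εs/(εs + |εd|) = 2.4/(2.4 + 2.1) = 8/15; seller share = |εd|/(εs + |εd|) = 7/15.

Consumer share = 8/15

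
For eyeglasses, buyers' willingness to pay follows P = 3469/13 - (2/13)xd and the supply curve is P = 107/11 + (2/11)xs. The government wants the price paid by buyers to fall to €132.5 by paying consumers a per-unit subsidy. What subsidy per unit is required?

At a buyer price of 132.5, quantity demanded is 1734.5 − 6.5·132.5 = 873.25.
Sellers supply 873.25 only when they receive Ps = 107/11 + (2/11)·873.25 = 168.5.
s = Ps − Pb = 168.5 − 132.5 = 36.

Required subsidy s = €36 per unit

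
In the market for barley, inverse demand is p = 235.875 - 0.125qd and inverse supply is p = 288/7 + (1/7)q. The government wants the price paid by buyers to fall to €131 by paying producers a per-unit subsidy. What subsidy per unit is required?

Required subsidy s = €30 per unit

At a buyer price of 131, quantity demanded is 1887 − 8·131 = 839.
Sellers supply 839 only when they receive ps = 288/7 + (1/7)·839 = 161.
s = ps − pb = 161 − 131 = 30.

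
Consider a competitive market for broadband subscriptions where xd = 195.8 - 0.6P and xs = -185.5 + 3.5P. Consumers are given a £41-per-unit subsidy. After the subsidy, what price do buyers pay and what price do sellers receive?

Buyers pay £58; sellers receive £99

Pre-subsidy: 195.8 - 0.6P = -185.5 + 3.5P gives P* = 93, x* = 140.
With the rebate, buyers effectively pay Pb = Ps − 41, where Ps is the price sellers receive.
Demand in terms of Ps becomes xd = 195.8 − 0.6(Ps − 41) = 220.4 - 0.6Ps. Setting this equal to supply: 220.4 - 0.6Ps = -185.5 + 3.5Ps, so Ps = 99.
Buyers pay Pb = 99 − 41 = 58; x' = -185.5 + 3.5·99 = 161.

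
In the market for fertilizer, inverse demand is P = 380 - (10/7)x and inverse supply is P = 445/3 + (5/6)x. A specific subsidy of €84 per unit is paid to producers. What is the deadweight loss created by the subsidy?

Pre-subsidy: 380 - (10/7)x = 445/3 + (5/6)x gives x* = 1946/19 and P* = 4440/19.
With the subsidy, sellers receive Ps = Pb + 84 for each unit, where Pb is the price buyers pay.
On the curves, Pb = 380 - (10/7)x and Ps = 445/3 + (5/6)x; the wedge Ps − Pb = 84 gives 445/3 + (5/6)x − (380 - (10/7)x) = 84, so x' = 13258/95.
Then Pb = 380 − (10/7)·(13258/95) = 3432/19 and Ps = 445/3 + (5/6)·(13258/95) = 5028/19.
The subsidy expands output by 13258/95 − 1946/19 = 3528/95 past the efficient level; on those units the gap between marginal cost and willingness to pay runs from 0 up to 84.
DWL = ½ × 84 × 3528/95 = 148176/95.

Deadweight loss = 148176/95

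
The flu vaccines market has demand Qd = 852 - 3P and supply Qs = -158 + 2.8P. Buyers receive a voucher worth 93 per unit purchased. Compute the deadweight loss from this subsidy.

Pre-subsidy: 852 - 3P = -158 + 2.8P gives P* = 5050/29, Q* = 9558/29.
With the rebate, buyers effectively pay Pb = Ps − 93, where Ps is the price sellers receive.
Demand in terms of Ps becomes Qd = 852 − 3(Ps − 93) = 1131 - 3Ps. Setting this equal to supply: 1131 - 3Ps = -158 + 2.8Ps, so Ps = 6445/29.
Buyers pay Pb = 6445/29 − 93 = 3748/29; Q' = -158 + 2.8·(6445/29) = 13464/29.
The subsidy expands output by 13464/29 − 9558/29 = 3906/29 past the efficient level; on those units the gap between marginal cost and willingness to pay runs from 0 up to 93.
DWL = ½ × 93 × 3906/29 = 181629/29.

Deadweight loss = 181629/29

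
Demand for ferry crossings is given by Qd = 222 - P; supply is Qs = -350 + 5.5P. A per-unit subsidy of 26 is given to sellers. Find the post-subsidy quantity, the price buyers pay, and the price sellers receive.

Q' = 156; buyers pay 66; sellers receive 92

Pre-subsidy: 222 - P = -350 + 5.5P gives P* = 88, Q* = 134.
With the subsidy, sellers receive Ps = Pb + 26 for each unit, where Pb is the price buyers pay.
Supply in terms of Pb becomes Qs = -350 + 5.5(Pb + 26) = -207 + 5.5Pb. Setting this equal to demand: 222 - Pb = -207 + 5.5Pb, so Pb = 66.
Sellers receive Ps = 66 + 26 = 92; Q' = 222 − 1·66 = 156.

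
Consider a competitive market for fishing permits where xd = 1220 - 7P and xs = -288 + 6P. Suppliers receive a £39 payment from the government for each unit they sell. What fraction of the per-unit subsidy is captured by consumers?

Consumer share = 6/13

Pre-subsidy: 1220 - 7P = -288 + 6P gives P* = 116, x* = 408.
With the subsidy, sellers receive Ps = Pb + 39 for each unit, where Pb is the price buyers pay.
Supply in terms of Pb becomes xs = -288 + 6(Pb + 39) = -54 + 6Pb. Setting this equal to demand: 1220 - 7Pb = -54 + 6Pb, so Pb = 98.
Sellers receive Ps = 98 + 39 = 137; x' = 1220 − 7·98 = 534.
Buyers' price falls by P* − Pb = 116 − 98 = 18; sellers' price rises by Ps − P* = 137 − 116 = 21.
So consumers capture 18/39 = 6/13 of each unit of subsidy.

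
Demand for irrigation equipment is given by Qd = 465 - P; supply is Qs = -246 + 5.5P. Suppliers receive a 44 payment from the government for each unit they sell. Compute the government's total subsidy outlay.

Pre-subsidy: 465 - P = -246 + 5.5P gives P* = 1422/13, Q* = 4623/13.
With the subsidy, sellers receive Ps = Pb + 44 for each unit, where Pb is the price buyers pay.
Supply in terms of Pb becomes Qs = -246 + 5.5(Pb + 44) = -4 + 5.5Pb. Setting this equal to demand: 465 - Pb = -4 + 5.5Pb, so Pb = 938/13.
Sellers receive Ps = 938/13 + 44 = 1510/13; Q' = 465 − 1·(938/13) = 5107/13.
Government outlay = subsidy × quantity = 44 × 5107/13 = 224708/13.

Government cost = 224708/13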